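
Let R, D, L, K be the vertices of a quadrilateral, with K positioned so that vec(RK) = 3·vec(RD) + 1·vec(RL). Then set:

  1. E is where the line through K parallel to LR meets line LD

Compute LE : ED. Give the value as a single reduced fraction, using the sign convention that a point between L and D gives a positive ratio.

LE:ED = -3/2

Set R = (0, 0), D = (1, 0), L = (0, 1), K = (3, 1); any affine frame gives the same invariant.
1. E is where the line through K parallel to LR meets line LD ⇒ E = (3, -2)
E = L + t·(D−L) with t = 3, so LE:ED = t:(1−t) = 3:-2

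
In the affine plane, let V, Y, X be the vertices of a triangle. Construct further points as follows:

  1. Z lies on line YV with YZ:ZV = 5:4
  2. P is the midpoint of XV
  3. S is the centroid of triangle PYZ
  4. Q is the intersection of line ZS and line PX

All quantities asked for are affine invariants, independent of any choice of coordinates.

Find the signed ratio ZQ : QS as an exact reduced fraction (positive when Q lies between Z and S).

ZQ:QS = -12/13

Assign V = (0, 0), Y = (1, 0), X = (0, 1) — the answer is frame-independent, so this choice is without loss of generality.
1. Z lies on line YV with YZ:ZV = 5:4 ⇒ Z = (4/9, 0)
2. P is the midpoint of XV ⇒ P = (0, 1/2)
3. S is the centroid of triangle PYZ ⇒ S = (13/27, 1/6)
4. Q is the intersection of line ZS and line PX ⇒ Q = (0, -2)
Q = Z + t·(S−Z) with t = -12, so ZQ:QS = t:(1−t) = -12:13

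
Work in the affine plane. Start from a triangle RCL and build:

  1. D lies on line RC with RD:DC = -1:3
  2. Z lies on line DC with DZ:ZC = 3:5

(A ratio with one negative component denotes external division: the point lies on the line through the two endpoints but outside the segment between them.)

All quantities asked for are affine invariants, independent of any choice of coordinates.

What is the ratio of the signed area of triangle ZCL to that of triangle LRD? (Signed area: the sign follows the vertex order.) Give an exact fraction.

Assign R = (0, 0), C = (1, 0), L = (0, 1) — the answer is frame-independent, so this choice is without loss of generality.
1. D lies on line RC with RD:DC = -1:3 ⇒ D = (-1/2, 0)
2. Z lies on line DC with DZ:ZC = 3:5 ⇒ Z = (1/16, 0)
2·[ZCL] = 15/16, 2·[LRD] = -1/2
[ZCL]:[LRD] = 15/16:-1/2 = -15/8

[ZCL]:[LRD] = -15/8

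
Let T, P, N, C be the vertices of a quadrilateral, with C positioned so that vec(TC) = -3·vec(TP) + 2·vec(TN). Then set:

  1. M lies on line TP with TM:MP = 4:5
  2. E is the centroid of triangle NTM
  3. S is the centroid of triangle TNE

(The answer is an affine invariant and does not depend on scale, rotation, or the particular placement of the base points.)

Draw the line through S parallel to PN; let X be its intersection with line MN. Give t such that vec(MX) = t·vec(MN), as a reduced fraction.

t = 4/45

Assign T = (0, 0), P = (1, 0), N = (0, 1), C = (-3, 2) — the answer is frame-independent, so this choice is without loss of generality.
1. M lies on line TP with TM:MP = 4:5 ⇒ M = (4/9, 0)
2. E is the centroid of triangle NTM ⇒ E = (4/27, 1/3)
3. S is the centroid of triangle TNE ⇒ S = (4/81, 4/9)
through S parallel to PN: direction (-1, 1); meets MN at X = (164/405, 4/45)
X = M + t·(N−M) with t = 4/45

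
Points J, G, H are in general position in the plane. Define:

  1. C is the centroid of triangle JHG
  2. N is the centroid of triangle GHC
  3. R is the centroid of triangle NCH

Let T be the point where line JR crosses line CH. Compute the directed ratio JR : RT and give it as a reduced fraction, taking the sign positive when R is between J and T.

Assign J = (0, 0), G = (1, 0), H = (0, 1) — the answer is frame-independent, so this choice is without loss of generality.
1. C is the centroid of triangle JHG ⇒ C = (1/3, 1/3)
2. N is the centroid of triangle GHC ⇒ N = (4/9, 4/9)
3. R is the centroid of triangle NCH ⇒ R = (7/27, 16/27)
line JR meets CH at T = (7/30, 8/15)
R = J + t·(T−J) with t = 10/9, so JR:RT = 10/9:-1/9

JR:RT = -10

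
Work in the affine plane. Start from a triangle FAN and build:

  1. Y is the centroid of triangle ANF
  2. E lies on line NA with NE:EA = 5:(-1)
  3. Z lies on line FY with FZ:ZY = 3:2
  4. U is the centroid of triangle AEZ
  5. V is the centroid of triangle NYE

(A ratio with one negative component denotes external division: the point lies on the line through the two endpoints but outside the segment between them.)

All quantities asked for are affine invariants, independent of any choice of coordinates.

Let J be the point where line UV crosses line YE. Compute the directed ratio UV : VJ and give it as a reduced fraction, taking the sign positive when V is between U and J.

Assign F = (0, 0), A = (1, 0), N = (0, 1) — the answer is frame-independent, so this choice is without loss of generality.
1. Y is the centroid of triangle ANF ⇒ Y = (1/3, 1/3)
2. E lies on line NA with NE:EA = 5:(-1) ⇒ E = (5/4, -1/4)
3. Z lies on line FY with FZ:ZY = 3:2 ⇒ Z = (1/5, 1/5)
4. U is the centroid of triangle AEZ ⇒ U = (49/60, -1/60)
5. V is the centroid of triangle NYE ⇒ V = (19/36, 13/36)
line UV meets YE at J = (217/288, 19/288)
V = U + t·(J−U) with t = 32/7, so UV:VJ = 32/7:-25/7

UV:VJ = -32/25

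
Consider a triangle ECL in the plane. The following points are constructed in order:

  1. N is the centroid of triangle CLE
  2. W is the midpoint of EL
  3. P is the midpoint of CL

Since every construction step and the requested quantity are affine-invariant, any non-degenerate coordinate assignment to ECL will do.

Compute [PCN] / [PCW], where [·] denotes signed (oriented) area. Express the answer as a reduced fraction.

Assign E = (0, 0), C = (1, 0), L = (0, 1) — the answer is frame-independent, so this choice is without loss of generality.
1. N is the centroid of triangle CLE ⇒ N = (1/3, 1/3)
2. W is the midpoint of EL ⇒ W = (0, 1/2)
3. P is the midpoint of CL ⇒ P = (1/2, 1/2)
2·[PCN] = -1/6, 2·[PCW] = -1/4
[PCN]:[PCW] = -1/6:-1/4 = 2/3

[PCN]:[PCW] = 2/3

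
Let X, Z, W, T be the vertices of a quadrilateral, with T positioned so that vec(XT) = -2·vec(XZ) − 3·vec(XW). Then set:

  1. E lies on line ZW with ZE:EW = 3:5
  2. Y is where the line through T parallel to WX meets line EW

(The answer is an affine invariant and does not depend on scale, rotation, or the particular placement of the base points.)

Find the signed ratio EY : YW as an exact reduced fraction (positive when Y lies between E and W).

Choose coordinates X = (0, 0), Z = (1, 0), W = (0, 1), T = (-2, -3).
1. E lies on line ZW with ZE:EW = 3:5 ⇒ E = (5/8, 3/8)
2. Y is where the line through T parallel to WX meets line EW ⇒ Y = (-2, 3)
Y = E + t·(W−E) with t = 21/5, so EY:YW = t:(1−t) = 21/5:-16/5

EY:YW = -21/16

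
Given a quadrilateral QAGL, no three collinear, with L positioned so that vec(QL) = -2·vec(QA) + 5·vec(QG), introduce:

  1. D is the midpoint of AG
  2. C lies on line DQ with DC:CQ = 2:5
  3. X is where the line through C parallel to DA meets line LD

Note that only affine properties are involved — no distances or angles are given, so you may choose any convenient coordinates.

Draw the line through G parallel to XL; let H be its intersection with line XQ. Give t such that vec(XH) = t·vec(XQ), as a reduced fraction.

t = 2/7

Set Q = (0, 0), A = (1, 0), G = (0, 1), L = (-2, 5); any affine frame gives the same invariant.
1. D is the midpoint of AG ⇒ D = (1/2, 1/2)
2. C lies on line DQ with DC:CQ = 2:5 ⇒ C = (5/14, 5/14)
3. X is where the line through C parallel to DA meets line LD ⇒ X = (6/7, -1/7)
through G parallel to XL: direction (-20/7, 36/7); meets XQ at H = (30/49, -5/49)
H = X + t·(Q−X) with t = 2/7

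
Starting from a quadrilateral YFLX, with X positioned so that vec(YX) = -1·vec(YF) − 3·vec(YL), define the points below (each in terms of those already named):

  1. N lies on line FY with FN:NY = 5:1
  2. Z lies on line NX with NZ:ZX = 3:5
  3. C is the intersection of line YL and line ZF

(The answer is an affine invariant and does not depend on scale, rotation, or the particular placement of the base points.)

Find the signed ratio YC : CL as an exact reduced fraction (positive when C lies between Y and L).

Assign Y = (0, 0), F = (1, 0), L = (0, 1), X = (-1, -3) — the answer is frame-independent, so this choice is without loss of generality.
1. N lies on line FY with FN:NY = 5:1 ⇒ N = (1/6, 0)
2. Z lies on line NX with NZ:ZX = 3:5 ⇒ Z = (-13/48, -9/8)
3. C is the intersection of line YL and line ZF ⇒ C = (0, -54/61)
C = Y + t·(L−Y) with t = -54/61, so YC:CL = t:(1−t) = -54/61:115/61

YC:CL = -54/115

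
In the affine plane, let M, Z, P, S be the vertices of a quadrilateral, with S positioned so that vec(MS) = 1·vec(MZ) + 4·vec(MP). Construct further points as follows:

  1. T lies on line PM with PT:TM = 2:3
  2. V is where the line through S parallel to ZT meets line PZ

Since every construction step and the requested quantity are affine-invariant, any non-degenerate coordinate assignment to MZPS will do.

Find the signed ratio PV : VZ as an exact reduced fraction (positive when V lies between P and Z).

PV:VZ = -9/10

Work in coordinates with M = (0, 0), Z = (1, 0), P = (0, 1), S = (1, 4).
1. T lies on line PM with PT:TM = 2:3 ⇒ T = (0, 3/5)
2. V is where the line through S parallel to ZT meets line PZ ⇒ V = (-9, 10)
V = P + t·(Z−P) with t = -9, so PV:VZ = t:(1−t) = -9:10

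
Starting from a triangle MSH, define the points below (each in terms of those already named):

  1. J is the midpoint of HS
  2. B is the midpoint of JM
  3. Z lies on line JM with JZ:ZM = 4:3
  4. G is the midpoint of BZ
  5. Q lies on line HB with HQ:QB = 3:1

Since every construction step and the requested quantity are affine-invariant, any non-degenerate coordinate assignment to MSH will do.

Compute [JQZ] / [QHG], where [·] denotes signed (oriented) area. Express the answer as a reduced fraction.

Set M = (0, 0), S = (1, 0), H = (0, 1); any affine frame gives the same invariant.
1. J is the midpoint of HS ⇒ J = (1/2, 1/2)
2. B is the midpoint of JM ⇒ B = (1/4, 1/4)
3. Z lies on line JM with JZ:ZM = 4:3 ⇒ Z = (3/14, 3/14)
4. G is the midpoint of BZ ⇒ G = (13/56, 13/56)
5. Q lies on line HB with HQ:QB = 3:1 ⇒ Q = (3/16, 7/16)
2·[JQZ] = 1/14, 2·[QHG] = 3/224
[JQZ]:[QHG] = 1/14:3/224 = 16/3

[JQZ]:[QHG] = 16/3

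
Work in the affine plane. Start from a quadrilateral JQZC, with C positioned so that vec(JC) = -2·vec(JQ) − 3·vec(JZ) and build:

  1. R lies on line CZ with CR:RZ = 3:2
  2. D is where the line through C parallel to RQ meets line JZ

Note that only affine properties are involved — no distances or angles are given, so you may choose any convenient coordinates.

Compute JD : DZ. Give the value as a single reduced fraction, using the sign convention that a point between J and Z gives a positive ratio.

Assign J = (0, 0), Q = (1, 0), Z = (0, 1), C = (-2, -3) — the answer is frame-independent, so this choice is without loss of generality.
1. R lies on line CZ with CR:RZ = 3:2 ⇒ R = (-4/5, -3/5)
2. D is where the line through C parallel to RQ meets line JZ ⇒ D = (0, -7/3)
D = J + t·(Z−J) with t = -7/3, so JD:DZ = t:(1−t) = -7/3:10/3

JD:DZ = -7/10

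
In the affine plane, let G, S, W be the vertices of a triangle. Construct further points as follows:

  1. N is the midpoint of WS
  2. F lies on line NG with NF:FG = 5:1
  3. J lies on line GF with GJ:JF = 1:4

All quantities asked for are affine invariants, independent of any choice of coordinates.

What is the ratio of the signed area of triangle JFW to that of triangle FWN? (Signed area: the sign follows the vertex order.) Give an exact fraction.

[JFW]:[FWN] = -4/25

Work in coordinates with G = (0, 0), S = (1, 0), W = (0, 1).
1. N is the midpoint of WS ⇒ N = (1/2, 1/2)
2. F lies on line NG with NF:FG = 5:1 ⇒ F = (1/12, 1/12)
3. J lies on line GF with GJ:JF = 1:4 ⇒ J = (1/60, 1/60)
2·[JFW] = 1/15, 2·[FWN] = -5/12
[JFW]:[FWN] = 1/15:-5/12 = -4/25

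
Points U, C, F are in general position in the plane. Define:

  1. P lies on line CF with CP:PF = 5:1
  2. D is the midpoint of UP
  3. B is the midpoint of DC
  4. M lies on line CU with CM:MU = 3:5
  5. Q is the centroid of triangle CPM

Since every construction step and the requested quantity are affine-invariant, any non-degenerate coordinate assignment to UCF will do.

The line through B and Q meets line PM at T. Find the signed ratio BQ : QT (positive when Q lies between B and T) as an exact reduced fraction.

Set U = (0, 0), C = (1, 0), F = (0, 1); any affine frame gives the same invariant.
1. P lies on line CF with CP:PF = 5:1 ⇒ P = (1/6, 5/6)
2. D is the midpoint of UP ⇒ D = (1/12, 5/12)
3. B is the midpoint of DC ⇒ B = (13/24, 5/24)
4. M lies on line CU with CM:MU = 3:5 ⇒ M = (5/8, 0)
5. Q is the centroid of triangle CPM ⇒ Q = (43/72, 5/18)
line BQ meets PM at T = (113/216, 5/27)
Q = B + t·(T−B) with t = -3, so BQ:QT = -3:4

BQ:QT = -3/4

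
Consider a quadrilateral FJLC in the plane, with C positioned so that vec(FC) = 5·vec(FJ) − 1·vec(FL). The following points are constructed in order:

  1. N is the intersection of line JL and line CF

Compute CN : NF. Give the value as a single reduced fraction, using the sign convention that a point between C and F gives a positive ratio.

Work in coordinates with F = (0, 0), J = (1, 0), L = (0, 1), C = (5, -1).
1. N is the intersection of line JL and line CF ⇒ N = (5/4, -1/4)
N = C + t·(F−C) with t = 3/4, so CN:NF = t:(1−t) = 3/4:1/4

CN:NF = 3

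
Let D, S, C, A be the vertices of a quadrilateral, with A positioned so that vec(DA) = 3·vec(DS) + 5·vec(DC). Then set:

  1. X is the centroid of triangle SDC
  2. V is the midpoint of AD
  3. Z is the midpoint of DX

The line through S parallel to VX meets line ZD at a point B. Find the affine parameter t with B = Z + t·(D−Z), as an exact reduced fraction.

t = -12

Set D = (0, 0), S = (1, 0), C = (0, 1), A = (3, 5); any affine frame gives the same invariant.
1. X is the centroid of triangle SDC ⇒ X = (1/3, 1/3)
2. V is the midpoint of AD ⇒ V = (3/2, 5/2)
3. Z is the midpoint of DX ⇒ Z = (1/6, 1/6)
through S parallel to VX: direction (-7/6, -13/6); meets ZD at B = (13/6, 13/6)
B = Z + t·(D−Z) with t = -12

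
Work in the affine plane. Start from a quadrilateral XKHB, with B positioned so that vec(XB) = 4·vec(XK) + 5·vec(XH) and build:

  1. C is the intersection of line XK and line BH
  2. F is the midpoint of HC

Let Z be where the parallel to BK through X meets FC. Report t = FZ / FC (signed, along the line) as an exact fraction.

Assign X = (0, 0), K = (1, 0), H = (0, 1), B = (4, 5) — the answer is frame-independent, so this choice is without loss of generality.
1. C is the intersection of line XK and line BH ⇒ C = (-1, 0)
2. F is the midpoint of HC ⇒ F = (-1/2, 1/2)
through X parallel to BK: direction (-3, -5); meets FC at Z = (3/2, 5/2)
Z = F + t·(C−F) with t = -4

t = -4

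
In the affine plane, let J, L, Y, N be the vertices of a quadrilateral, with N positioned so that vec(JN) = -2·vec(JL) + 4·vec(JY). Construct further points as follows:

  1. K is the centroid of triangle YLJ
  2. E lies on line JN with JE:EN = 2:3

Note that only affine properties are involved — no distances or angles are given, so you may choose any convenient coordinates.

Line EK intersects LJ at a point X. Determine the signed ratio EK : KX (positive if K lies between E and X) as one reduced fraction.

EK:KX = 19/5

Set J = (0, 0), L = (1, 0), Y = (0, 1), N = (-2, 4); any affine frame gives the same invariant.
1. K is the centroid of triangle YLJ ⇒ K = (1/3, 1/3)
2. E lies on line JN with JE:EN = 2:3 ⇒ E = (-4/5, 8/5)
line EK meets LJ at X = (12/19, 0)
K = E + t·(X−E) with t = 19/24, so EK:KX = 19/24:5/24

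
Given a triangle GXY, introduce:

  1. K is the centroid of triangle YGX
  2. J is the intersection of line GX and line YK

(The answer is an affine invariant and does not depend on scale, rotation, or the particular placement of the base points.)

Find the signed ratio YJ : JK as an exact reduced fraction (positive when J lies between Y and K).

Choose coordinates G = (0, 0), X = (1, 0), Y = (0, 1).
1. K is the centroid of triangle YGX ⇒ K = (1/3, 1/3)
2. J is the intersection of line GX and line YK ⇒ J = (1/2, 0)
J = Y + t·(K−Y) with t = 3/2, so YJ:JK = t:(1−t) = 3/2:-1/2

YJ:JK = -3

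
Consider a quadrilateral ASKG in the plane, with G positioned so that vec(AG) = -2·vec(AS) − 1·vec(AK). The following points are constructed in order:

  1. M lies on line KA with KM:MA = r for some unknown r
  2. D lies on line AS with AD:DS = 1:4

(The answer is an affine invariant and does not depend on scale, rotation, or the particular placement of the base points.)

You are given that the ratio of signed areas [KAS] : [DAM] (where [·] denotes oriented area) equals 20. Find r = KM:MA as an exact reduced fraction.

r = -5

Choose coordinates A = (0, 0), S = (1, 0), K = (0, 1), G = (-2, -1).
1. With KM:MA = r, write λ = r/(r+1) so M = K + λ·(A−K); M is affine-linear in λ
2. D lies on line AS with AD:DS = 1:4 ⇒ D = (1/5, 0)
Every point depending on M is an affine combination of M and λ-independent points, so each such coordinate is linear in λ; the λ² term in each signed area is a multiple of (A−K)×(A−K) = 0, so 2·[KAS] and 2·[DAM] are each linear in λ. Evaluating at λ=0 and λ=1:
  2·[KAS] = 1,   2·[DAM] = 1/5·λ − 1/5
So [KAS]:[DAM] = (1) / (1/5·λ − 1/5). Setting this equal to 20:
  1 = 20·(1/5·λ − 1/5)  ⇒  λ = 5/4
Then r = λ/(1−λ) = (5/4)/(-1/4) = -5. Check: with r = -5, M = (0, -1/4) and [KAS]:[DAM] = 20 as required.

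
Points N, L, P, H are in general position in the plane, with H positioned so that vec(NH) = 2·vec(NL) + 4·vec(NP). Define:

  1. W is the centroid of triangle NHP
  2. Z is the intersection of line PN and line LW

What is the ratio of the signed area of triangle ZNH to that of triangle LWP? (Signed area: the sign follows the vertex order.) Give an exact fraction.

Assign N = (0, 0), L = (1, 0), P = (0, 1), H = (2, 4) — the answer is frame-independent, so this choice is without loss of generality.
1. W is the centroid of triangle NHP ⇒ W = (2/3, 5/3)
2. Z is the intersection of line PN and line LW ⇒ Z = (0, 5)
2·[ZNH] = 10, 2·[LWP] = 4/3
[ZNH]:[LWP] = 10:4/3 = 15/2

[ZNH]:[LWP] = 15/2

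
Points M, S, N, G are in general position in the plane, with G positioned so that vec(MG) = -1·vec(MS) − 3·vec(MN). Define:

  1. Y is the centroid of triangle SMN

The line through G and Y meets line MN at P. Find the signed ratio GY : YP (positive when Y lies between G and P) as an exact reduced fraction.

GY:YP = -4

Assign M = (0, 0), S = (1, 0), N = (0, 1), G = (-1, -3) — the answer is frame-independent, so this choice is without loss of generality.
1. Y is the centroid of triangle SMN ⇒ Y = (1/3, 1/3)
line GY meets MN at P = (0, -1/2)
Y = G + t·(P−G) with t = 4/3, so GY:YP = 4/3:-1/3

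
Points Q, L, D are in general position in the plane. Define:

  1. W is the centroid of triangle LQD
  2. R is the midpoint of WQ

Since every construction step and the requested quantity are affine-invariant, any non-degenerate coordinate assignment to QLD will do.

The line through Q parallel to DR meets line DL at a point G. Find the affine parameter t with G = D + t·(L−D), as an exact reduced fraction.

t = -1/4

Work in coordinates with Q = (0, 0), L = (1, 0), D = (0, 1).
1. W is the centroid of triangle LQD ⇒ W = (1/3, 1/3)
2. R is the midpoint of WQ ⇒ R = (1/6, 1/6)
through Q parallel to DR: direction (1/6, -5/6); meets DL at G = (-1/4, 5/4)
G = D + t·(L−D) with t = -1/4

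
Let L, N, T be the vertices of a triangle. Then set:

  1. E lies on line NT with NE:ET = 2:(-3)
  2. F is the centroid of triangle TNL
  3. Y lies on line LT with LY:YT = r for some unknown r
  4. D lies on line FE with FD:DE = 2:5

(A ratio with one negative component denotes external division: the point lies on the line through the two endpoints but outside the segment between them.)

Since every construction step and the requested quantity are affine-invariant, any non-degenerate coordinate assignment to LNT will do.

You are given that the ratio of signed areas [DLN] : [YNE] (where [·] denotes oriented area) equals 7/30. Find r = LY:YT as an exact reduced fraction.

r = 2/5

Choose coordinates L = (0, 0), N = (1, 0), T = (0, 1).
1. E lies on line NT with NE:ET = 2:(-3) ⇒ E = (3, -2)
2. F is the centroid of triangle TNL ⇒ F = (1/3, 1/3)
3. With LY:YT = r, write λ = r/(r+1) so Y = L + λ·(T−L); Y is affine-linear in λ
4. D lies on line FE with FD:DE = 2:5 ⇒ D = (23/21, -1/3)
Every point depending on Y is an affine combination of Y and λ-independent points, so each such coordinate is linear in λ; the λ² term in each signed area is a multiple of (T−L)×(T−L) = 0, so 2·[DLN] and 2·[YNE] are each linear in λ. Evaluating at λ=0 and λ=1:
  2·[DLN] = -1/3,   2·[YNE] = 2·λ − 2
So [DLN]:[YNE] = (-1/3) / (2·λ − 2). Setting this equal to 7/30:
  -1/3 = 7/30·(2·λ − 2)  ⇒  λ = 2/7
Then r = λ/(1−λ) = (2/7)/(5/7) = 2/5. Check: with r = 2/5, Y = (0, 2/7) and [DLN]:[YNE] = 7/30 as required.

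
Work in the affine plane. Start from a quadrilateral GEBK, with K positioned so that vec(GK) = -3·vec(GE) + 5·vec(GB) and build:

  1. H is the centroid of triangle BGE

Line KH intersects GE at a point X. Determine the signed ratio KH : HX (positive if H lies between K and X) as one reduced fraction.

Set G = (0, 0), E = (1, 0), B = (0, 1), K = (-3, 5); any affine frame gives the same invariant.
1. H is the centroid of triangle BGE ⇒ H = (1/3, 1/3)
line KH meets GE at X = (4/7, 0)
H = K + t·(X−K) with t = 14/15, so KH:HX = 14/15:1/15

KH:HX = 14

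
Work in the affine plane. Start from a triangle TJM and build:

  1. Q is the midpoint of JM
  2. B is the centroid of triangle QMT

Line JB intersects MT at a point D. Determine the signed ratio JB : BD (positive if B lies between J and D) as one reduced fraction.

Assign T = (0, 0), J = (1, 0), M = (0, 1) — the answer is frame-independent, so this choice is without loss of generality.
1. Q is the midpoint of JM ⇒ Q = (1/2, 1/2)
2. B is the centroid of triangle QMT ⇒ B = (1/6, 1/2)
line JB meets MT at D = (0, 3/5)
B = J + t·(D−J) with t = 5/6, so JB:BD = 5/6:1/6

JB:BD = 5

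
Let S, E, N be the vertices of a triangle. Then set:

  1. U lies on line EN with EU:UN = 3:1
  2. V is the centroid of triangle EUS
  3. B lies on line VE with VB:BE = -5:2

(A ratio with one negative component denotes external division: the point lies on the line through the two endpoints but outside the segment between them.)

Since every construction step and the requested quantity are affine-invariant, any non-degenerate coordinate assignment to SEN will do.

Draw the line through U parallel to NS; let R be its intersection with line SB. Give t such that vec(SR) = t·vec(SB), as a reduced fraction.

t = 9/50

Work in coordinates with S = (0, 0), E = (1, 0), N = (0, 1).
1. U lies on line EN with EU:UN = 3:1 ⇒ U = (1/4, 3/4)
2. V is the centroid of triangle EUS ⇒ V = (5/12, 1/4)
3. B lies on line VE with VB:BE = -5:2 ⇒ B = (25/18, -1/6)
through U parallel to NS: direction (0, -1); meets SB at R = (1/4, -3/100)
R = S + t·(B−S) with t = 9/50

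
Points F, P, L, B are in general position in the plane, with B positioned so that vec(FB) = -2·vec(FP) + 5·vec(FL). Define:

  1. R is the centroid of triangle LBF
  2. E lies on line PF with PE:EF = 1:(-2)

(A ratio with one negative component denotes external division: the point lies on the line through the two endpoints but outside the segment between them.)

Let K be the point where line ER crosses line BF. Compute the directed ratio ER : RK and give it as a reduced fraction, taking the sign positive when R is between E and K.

Work in coordinates with F = (0, 0), P = (1, 0), L = (0, 1), B = (-2, 5).
1. R is the centroid of triangle LBF ⇒ R = (-2/3, 2)
2. E lies on line PF with PE:EF = 1:(-2) ⇒ E = (2, 0)
line ER meets BF at K = (-6/7, 15/7)
R = E + t·(K−E) with t = 14/15, so ER:RK = 14/15:1/15

ER:RK = 14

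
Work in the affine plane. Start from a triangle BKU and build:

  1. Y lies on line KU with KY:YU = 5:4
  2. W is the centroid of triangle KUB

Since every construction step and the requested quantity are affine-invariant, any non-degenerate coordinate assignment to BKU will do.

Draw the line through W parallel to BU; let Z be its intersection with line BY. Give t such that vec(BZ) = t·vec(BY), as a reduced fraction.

Work in coordinates with B = (0, 0), K = (1, 0), U = (0, 1).
1. Y lies on line KU with KY:YU = 5:4 ⇒ Y = (4/9, 5/9)
2. W is the centroid of triangle KUB ⇒ W = (1/3, 1/3)
through W parallel to BU: direction (0, 1); meets BY at Z = (1/3, 5/12)
Z = B + t·(Y−B) with t = 3/4

t = 3/4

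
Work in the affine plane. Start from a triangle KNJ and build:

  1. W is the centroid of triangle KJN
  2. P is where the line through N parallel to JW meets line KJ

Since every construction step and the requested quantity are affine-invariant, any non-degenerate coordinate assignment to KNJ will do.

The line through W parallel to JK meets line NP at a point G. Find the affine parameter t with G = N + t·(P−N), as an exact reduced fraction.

t = 2/3

Choose coordinates K = (0, 0), N = (1, 0), J = (0, 1).
1. W is the centroid of triangle KJN ⇒ W = (1/3, 1/3)
2. P is where the line through N parallel to JW meets line KJ ⇒ P = (0, 2)
through W parallel to JK: direction (0, -1); meets NP at G = (1/3, 4/3)
G = N + t·(P−N) with t = 2/3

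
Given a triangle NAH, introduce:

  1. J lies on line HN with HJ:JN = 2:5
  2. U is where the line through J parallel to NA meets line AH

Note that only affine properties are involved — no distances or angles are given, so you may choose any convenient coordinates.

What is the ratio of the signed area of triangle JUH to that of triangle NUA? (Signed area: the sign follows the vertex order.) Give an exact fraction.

Work in coordinates with N = (0, 0), A = (1, 0), H = (0, 1).
1. J lies on line HN with HJ:JN = 2:5 ⇒ J = (0, 5/7)
2. U is where the line through J parallel to NA meets line AH ⇒ U = (2/7, 5/7)
2·[JUH] = 4/49, 2·[NUA] = -5/7
[JUH]:[NUA] = 4/49:-5/7 = -4/35

[JUH]:[NUA] = -4/35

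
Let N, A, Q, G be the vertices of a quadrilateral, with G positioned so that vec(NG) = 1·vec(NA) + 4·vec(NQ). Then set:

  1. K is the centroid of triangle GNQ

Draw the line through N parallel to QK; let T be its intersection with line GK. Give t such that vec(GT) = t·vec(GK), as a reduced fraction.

Work in coordinates with N = (0, 0), A = (1, 0), Q = (0, 1), G = (1, 4).
1. K is the centroid of triangle GNQ ⇒ K = (1/3, 5/3)
through N parallel to QK: direction (1/3, 2/3); meets GK at T = (-1/3, -2/3)
T = G + t·(K−G) with t = 2

t = 2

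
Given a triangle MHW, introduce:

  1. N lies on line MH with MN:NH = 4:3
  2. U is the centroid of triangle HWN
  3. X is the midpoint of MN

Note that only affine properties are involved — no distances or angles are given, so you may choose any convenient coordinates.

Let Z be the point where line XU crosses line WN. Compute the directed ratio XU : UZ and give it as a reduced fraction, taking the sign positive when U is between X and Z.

Assign M = (0, 0), H = (1, 0), W = (0, 1) — the answer is frame-independent, so this choice is without loss of generality.
1. N lies on line MH with MN:NH = 4:3 ⇒ N = (4/7, 0)
2. U is the centroid of triangle HWN ⇒ U = (11/21, 1/3)
3. X is the midpoint of MN ⇒ X = (2/7, 0)
line XU meets WN at Z = (4/9, 2/9)
U = X + t·(Z−X) with t = 3/2, so XU:UZ = 3/2:-1/2

XU:UZ = -3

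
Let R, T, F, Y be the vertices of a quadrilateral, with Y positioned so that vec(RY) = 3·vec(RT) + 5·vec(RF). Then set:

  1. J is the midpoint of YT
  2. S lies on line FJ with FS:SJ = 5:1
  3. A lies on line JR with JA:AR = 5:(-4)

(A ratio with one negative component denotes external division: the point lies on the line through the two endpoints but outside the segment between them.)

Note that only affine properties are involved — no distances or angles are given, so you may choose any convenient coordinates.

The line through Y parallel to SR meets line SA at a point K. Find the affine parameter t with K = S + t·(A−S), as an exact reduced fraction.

t = 19/16

Choose coordinates R = (0, 0), T = (1, 0), F = (0, 1), Y = (3, 5).
1. J is the midpoint of YT ⇒ J = (2, 5/2)
2. S lies on line FJ with FS:SJ = 5:1 ⇒ S = (5/3, 9/4)
3. A lies on line JR with JA:AR = 5:(-4) ⇒ A = (-8, -10)
through Y parallel to SR: direction (-5/3, -9/4); meets SA at K = (-157/16, -787/64)
K = S + t·(A−S) with t = 19/16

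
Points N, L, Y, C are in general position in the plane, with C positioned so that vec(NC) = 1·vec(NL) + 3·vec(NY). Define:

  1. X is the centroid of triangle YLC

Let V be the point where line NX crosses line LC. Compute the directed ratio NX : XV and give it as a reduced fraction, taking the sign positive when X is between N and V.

NX:XV = 2

Work in coordinates with N = (0, 0), L = (1, 0), Y = (0, 1), C = (1, 3).
1. X is the centroid of triangle YLC ⇒ X = (2/3, 4/3)
line NX meets LC at V = (1, 2)
X = N + t·(V−N) with t = 2/3, so NX:XV = 2/3:1/3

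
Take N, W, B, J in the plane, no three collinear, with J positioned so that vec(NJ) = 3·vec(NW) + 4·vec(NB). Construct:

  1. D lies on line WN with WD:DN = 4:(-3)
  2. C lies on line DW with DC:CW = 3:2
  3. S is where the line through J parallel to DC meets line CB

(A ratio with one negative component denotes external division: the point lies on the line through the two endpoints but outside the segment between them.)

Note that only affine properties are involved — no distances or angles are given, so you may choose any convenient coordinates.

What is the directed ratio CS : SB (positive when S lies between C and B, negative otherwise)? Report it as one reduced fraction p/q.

Work in coordinates with N = (0, 0), W = (1, 0), B = (0, 1), J = (3, 4).
1. D lies on line WN with WD:DN = 4:(-3) ⇒ D = (-3, 0)
2. C lies on line DW with DC:CW = 3:2 ⇒ C = (-3/5, 0)
3. S is where the line through J parallel to DC meets line CB ⇒ S = (9/5, 4)
S = C + t·(B−C) with t = 4, so CS:SB = t:(1−t) = 4:-3

CS:SB = -4/3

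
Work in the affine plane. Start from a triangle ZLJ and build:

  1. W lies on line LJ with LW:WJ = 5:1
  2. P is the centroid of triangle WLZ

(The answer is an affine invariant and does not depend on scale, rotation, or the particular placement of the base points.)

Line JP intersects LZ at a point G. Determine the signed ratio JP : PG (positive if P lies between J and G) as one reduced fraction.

Work in coordinates with Z = (0, 0), L = (1, 0), J = (0, 1).
1. W lies on line LJ with LW:WJ = 5:1 ⇒ W = (1/6, 5/6)
2. P is the centroid of triangle WLZ ⇒ P = (7/18, 5/18)
line JP meets LZ at G = (7/13, 0)
P = J + t·(G−J) with t = 13/18, so JP:PG = 13/18:5/18

JP:PG = 13/5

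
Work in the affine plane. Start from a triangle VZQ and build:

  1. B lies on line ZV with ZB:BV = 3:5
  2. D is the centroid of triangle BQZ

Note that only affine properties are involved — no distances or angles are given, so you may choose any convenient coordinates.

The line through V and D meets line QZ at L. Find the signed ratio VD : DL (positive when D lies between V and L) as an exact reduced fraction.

VD:DL = 7

Choose coordinates V = (0, 0), Z = (1, 0), Q = (0, 1).
1. B lies on line ZV with ZB:BV = 3:5 ⇒ B = (5/8, 0)
2. D is the centroid of triangle BQZ ⇒ D = (13/24, 1/3)
line VD meets QZ at L = (13/21, 8/21)
D = V + t·(L−V) with t = 7/8, so VD:DL = 7/8:1/8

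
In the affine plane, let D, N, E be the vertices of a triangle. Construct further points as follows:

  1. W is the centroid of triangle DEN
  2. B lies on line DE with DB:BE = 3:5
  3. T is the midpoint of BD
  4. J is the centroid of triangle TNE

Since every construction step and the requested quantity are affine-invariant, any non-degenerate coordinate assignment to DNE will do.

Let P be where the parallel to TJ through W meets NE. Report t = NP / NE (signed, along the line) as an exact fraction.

Choose coordinates D = (0, 0), N = (1, 0), E = (0, 1).
1. W is the centroid of triangle DEN ⇒ W = (1/3, 1/3)
2. B lies on line DE with DB:BE = 3:5 ⇒ B = (0, 3/8)
3. T is the midpoint of BD ⇒ T = (0, 3/16)
4. J is the centroid of triangle TNE ⇒ J = (1/3, 19/48)
through W parallel to TJ: direction (1/3, 5/24); meets NE at P = (7/13, 6/13)
P = N + t·(E−N) with t = 6/13

t = 6/13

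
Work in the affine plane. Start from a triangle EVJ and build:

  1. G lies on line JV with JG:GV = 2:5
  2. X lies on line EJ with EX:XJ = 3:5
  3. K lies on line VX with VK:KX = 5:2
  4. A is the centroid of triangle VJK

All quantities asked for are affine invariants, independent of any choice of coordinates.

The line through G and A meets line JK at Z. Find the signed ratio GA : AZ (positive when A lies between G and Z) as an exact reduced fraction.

GA:AZ = -1/7

Choose coordinates E = (0, 0), V = (1, 0), J = (0, 1).
1. G lies on line JV with JG:GV = 2:5 ⇒ G = (2/7, 5/7)
2. X lies on line EJ with EX:XJ = 3:5 ⇒ X = (0, 3/8)
3. K lies on line VX with VK:KX = 5:2 ⇒ K = (2/7, 15/56)
4. A is the centroid of triangle VJK ⇒ A = (3/7, 71/168)
line GA meets JK at Z = (-4/7, 69/28)
A = G + t·(Z−G) with t = -1/6, so GA:AZ = -1/6:7/6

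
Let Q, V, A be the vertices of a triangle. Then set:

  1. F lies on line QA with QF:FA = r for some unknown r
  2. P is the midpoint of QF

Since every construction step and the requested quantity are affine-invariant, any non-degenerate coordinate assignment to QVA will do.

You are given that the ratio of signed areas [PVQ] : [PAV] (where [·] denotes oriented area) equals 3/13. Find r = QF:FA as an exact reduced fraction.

r = 3/5

Work in coordinates with Q = (0, 0), V = (1, 0), A = (0, 1).
1. With QF:FA = r, write λ = r/(r+1) so F = Q + λ·(A−Q); F is affine-linear in λ
2. P is the midpoint of QF ⇒ P is an affine combination of earlier points and hence also affine-linear in λ
Every point depending on F is an affine combination of F and λ-independent points, so each such coordinate is linear in λ; the λ² term in each signed area is a multiple of (A−Q)×(A−Q) = 0, so 2·[PVQ] and 2·[PAV] are each linear in λ. Evaluating at λ=0 and λ=1:
  2·[PVQ] = -1/2·λ,   2·[PAV] = 1/2·λ − 1
So [PVQ]:[PAV] = (-1/2·λ) / (1/2·λ − 1). Setting this equal to 3/13:
  -1/2·λ = 3/13·(1/2·λ − 1)  ⇒  λ = 3/8
Then r = λ/(1−λ) = (3/8)/(5/8) = 3/5. Check: with r = 3/5, F = (0, 3/8) and [PVQ]:[PAV] = 3/13 as required.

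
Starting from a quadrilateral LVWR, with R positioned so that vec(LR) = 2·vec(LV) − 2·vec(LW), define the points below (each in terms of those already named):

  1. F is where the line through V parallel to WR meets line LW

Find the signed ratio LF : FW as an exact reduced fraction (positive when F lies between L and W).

Choose coordinates L = (0, 0), V = (1, 0), W = (0, 1), R = (2, -2).
1. F is where the line through V parallel to WR meets line LW ⇒ F = (0, 3/2)
F = L + t·(W−L) with t = 3/2, so LF:FW = t:(1−t) = 3/2:-1/2

LF:FW = -3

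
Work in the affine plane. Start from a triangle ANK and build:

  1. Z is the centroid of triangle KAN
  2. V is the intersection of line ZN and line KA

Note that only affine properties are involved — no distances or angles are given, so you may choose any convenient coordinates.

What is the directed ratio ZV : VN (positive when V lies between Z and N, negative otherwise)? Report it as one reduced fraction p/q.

ZV:VN = -1/3

Choose coordinates A = (0, 0), N = (1, 0), K = (0, 1).
1. Z is the centroid of triangle KAN ⇒ Z = (1/3, 1/3)
2. V is the intersection of line ZN and line KA ⇒ V = (0, 1/2)
V = Z + t·(N−Z) with t = -1/2, so ZV:VN = t:(1−t) = -1/2:3/2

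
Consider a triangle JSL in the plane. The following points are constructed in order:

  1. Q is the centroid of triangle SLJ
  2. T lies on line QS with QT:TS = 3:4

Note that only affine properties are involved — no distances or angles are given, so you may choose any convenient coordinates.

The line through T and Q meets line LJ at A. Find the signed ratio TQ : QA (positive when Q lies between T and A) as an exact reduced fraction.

TQ:QA = 6/7

Set J = (0, 0), S = (1, 0), L = (0, 1); any affine frame gives the same invariant.
1. Q is the centroid of triangle SLJ ⇒ Q = (1/3, 1/3)
2. T lies on line QS with QT:TS = 3:4 ⇒ T = (13/21, 4/21)
line TQ meets LJ at A = (0, 1/2)
Q = T + t·(A−T) with t = 6/13, so TQ:QA = 6/13:7/13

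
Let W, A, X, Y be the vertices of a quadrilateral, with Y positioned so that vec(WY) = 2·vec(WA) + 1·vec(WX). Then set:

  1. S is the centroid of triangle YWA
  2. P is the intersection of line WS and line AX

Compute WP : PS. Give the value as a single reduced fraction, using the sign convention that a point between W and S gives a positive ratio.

Set W = (0, 0), A = (1, 0), X = (0, 1), Y = (2, 1); any affine frame gives the same invariant.
1. S is the centroid of triangle YWA ⇒ S = (1, 1/3)
2. P is the intersection of line WS and line AX ⇒ P = (3/4, 1/4)
P = W + t·(S−W) with t = 3/4, so WP:PS = t:(1−t) = 3/4:1/4

WP:PS = 3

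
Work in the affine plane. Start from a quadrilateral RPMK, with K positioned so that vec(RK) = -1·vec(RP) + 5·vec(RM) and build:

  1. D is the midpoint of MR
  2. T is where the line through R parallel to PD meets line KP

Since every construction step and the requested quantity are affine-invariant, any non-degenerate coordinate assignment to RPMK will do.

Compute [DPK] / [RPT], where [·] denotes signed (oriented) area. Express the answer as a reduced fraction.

Assign R = (0, 0), P = (1, 0), M = (0, 1), K = (-1, 5) — the answer is frame-independent, so this choice is without loss of generality.
1. D is the midpoint of MR ⇒ D = (0, 1/2)
2. T is where the line through R parallel to PD meets line KP ⇒ T = (5/4, -5/8)
2·[DPK] = 4, 2·[RPT] = -5/8
[DPK]:[RPT] = 4:-5/8 = -32/5

[DPK]:[RPT] = -32/5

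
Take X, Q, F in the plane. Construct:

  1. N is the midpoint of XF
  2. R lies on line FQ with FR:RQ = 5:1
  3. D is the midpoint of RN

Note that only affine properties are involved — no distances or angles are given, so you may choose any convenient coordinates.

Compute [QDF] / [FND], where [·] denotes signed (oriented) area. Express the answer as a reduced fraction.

[QDF]:[FND] = -6/5

Set X = (0, 0), Q = (1, 0), F = (0, 1); any affine frame gives the same invariant.
1. N is the midpoint of XF ⇒ N = (0, 1/2)
2. R lies on line FQ with FR:RQ = 5:1 ⇒ R = (5/6, 1/6)
3. D is the midpoint of RN ⇒ D = (5/12, 1/3)
2·[QDF] = -1/4, 2·[FND] = 5/24
[QDF]:[FND] = -1/4:5/24 = -6/5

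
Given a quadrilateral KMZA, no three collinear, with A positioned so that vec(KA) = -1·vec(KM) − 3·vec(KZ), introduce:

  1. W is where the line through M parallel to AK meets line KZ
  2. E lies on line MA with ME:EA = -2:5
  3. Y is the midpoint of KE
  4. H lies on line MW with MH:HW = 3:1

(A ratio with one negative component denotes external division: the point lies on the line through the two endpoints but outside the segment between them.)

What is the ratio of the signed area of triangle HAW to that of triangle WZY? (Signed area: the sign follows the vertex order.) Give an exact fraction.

Set K = (0, 0), M = (1, 0), Z = (0, 1), A = (-1, -3); any affine frame gives the same invariant.
1. W is where the line through M parallel to AK meets line KZ ⇒ W = (0, -3)
2. E lies on line MA with ME:EA = -2:5 ⇒ E = (7/3, 2)
3. Y is the midpoint of KE ⇒ Y = (7/6, 1)
4. H lies on line MW with MH:HW = 3:1 ⇒ H = (1/4, -9/4)
2·[HAW] = 3/4, 2·[WZY] = -14/3
[HAW]:[WZY] = 3/4:-14/3 = -9/56

[HAW]:[WZY] = -9/56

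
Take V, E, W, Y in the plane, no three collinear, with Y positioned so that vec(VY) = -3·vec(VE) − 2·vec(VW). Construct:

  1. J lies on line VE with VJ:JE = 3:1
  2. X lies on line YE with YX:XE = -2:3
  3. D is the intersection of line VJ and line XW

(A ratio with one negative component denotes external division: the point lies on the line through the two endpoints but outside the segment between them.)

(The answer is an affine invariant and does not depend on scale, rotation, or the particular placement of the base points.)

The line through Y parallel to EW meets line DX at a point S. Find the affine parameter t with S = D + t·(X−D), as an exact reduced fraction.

Assign V = (0, 0), E = (1, 0), W = (0, 1), Y = (-3, -2) — the answer is frame-independent, so this choice is without loss of generality.
1. J lies on line VE with VJ:JE = 3:1 ⇒ J = (3/4, 0)
2. X lies on line YE with YX:XE = -2:3 ⇒ X = (-11, -6)
3. D is the intersection of line VJ and line XW ⇒ D = (-11/7, 0)
through Y parallel to EW: direction (-1, 1); meets DX at S = (-11/3, -4/3)
S = D + t·(X−D) with t = 2/9

t = 2/9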